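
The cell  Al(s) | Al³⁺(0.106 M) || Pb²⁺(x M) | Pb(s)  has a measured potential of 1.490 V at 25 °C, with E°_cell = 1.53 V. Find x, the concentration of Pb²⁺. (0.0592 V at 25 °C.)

0.01 M

From the Nernst equation, log Q = n(E° − E)/0.0592 = 6(1.53 − 1.490)/0.0592 = 4.054, so Q = 1.13 × 10^4.
With Q = [Al³⁺]^2/[Pb²⁺]^3 and the known concentrations, [Pb²⁺]^3 in the denominator gives [Pb²⁺] = 0.01 M.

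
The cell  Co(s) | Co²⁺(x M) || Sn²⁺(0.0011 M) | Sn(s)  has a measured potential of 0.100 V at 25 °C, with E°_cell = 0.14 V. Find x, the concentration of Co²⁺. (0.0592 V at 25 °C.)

From the Nernst equation, log Q = n(E° − E)/0.0592 = 2(0.14 − 0.100)/0.0592 = 1.351, so Q = 22.5.
With Q = [Co²⁺]/[Sn²⁺] and the known concentrations, [Co²⁺] in the numerator gives [Co²⁺] = 0.025 M.

0.025 M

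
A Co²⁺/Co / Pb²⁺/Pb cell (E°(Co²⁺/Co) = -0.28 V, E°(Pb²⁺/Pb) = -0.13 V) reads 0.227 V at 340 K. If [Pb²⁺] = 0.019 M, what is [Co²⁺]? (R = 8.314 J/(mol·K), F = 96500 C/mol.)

From the Nernst equation, ln Q = nF(E° − E)/RT = 2×96500×(0.15 − 0.227)/(8.314×340) = -5.257, so Q = 0.00521.
With Q = [Co²⁺]/[Pb²⁺] and the known concentrations, [Co²⁺] in the numerator gives [Co²⁺] = 9.9 × 10^-5 M.

9.9 × 10^-5 M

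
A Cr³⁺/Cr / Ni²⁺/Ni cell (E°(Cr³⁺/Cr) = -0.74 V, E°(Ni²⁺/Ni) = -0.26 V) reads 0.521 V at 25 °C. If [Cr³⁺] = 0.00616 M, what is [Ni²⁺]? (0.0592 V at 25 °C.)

0.82 M

From the Nernst equation, log Q = n(E° − E)/0.0592 = 6(0.48 − 0.521)/0.0592 = -4.155, so Q = 6.99 × 10^-5.
With Q = [Cr³⁺]^2/[Ni²⁺]^3 and the known concentrations, [Ni²⁺]^3 in the denominator gives [Ni²⁺] = 0.82 M.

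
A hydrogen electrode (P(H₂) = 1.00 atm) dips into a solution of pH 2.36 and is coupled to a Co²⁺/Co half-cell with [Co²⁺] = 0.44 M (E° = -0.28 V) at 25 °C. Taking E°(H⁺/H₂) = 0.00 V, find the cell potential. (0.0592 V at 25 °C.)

The hydrogen couple is the cathode, so E°_cell = 0.28 V; n = 2.
[H⁺] = 10^(−2.36) = 0.0044 M, and Q = [Co²⁺]·P(H₂) / [H⁺]^2 = 2.31 × 10^4.
E = E° − (0.0592/2) log Q = 0.28 − (0.0592/2)(4.363) = 0.151 V.

0.15 V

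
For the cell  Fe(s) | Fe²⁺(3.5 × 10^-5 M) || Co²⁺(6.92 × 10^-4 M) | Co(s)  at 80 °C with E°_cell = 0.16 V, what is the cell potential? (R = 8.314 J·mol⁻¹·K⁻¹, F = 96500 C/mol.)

0.205 V

Balancing electrons gives n = 2; the reaction quotient is Q = [Fe²⁺]/[Co²⁺] = 0.0506.
E = E° − (RT/nF) ln Q = 0.16 − (8.314×353)/(2×96500) × (-2.984) = 0.160 + 0.045 = 0.205 V.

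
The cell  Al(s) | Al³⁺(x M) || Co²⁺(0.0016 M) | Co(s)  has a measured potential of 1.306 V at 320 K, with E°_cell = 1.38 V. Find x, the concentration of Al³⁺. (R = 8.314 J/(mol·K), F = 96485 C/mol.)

From the Nernst equation, ln Q = nF(E° − E)/RT = 6×96485×(1.38 − 1.306)/(8.314×320) = 16.102, so Q = 9.84 × 10^6.
With Q = [Al³⁺]^2/[Co²⁺]^3 and the known concentrations, [Al³⁺]^2 in the numerator gives [Al³⁺] = 0.2 M.

0.2 M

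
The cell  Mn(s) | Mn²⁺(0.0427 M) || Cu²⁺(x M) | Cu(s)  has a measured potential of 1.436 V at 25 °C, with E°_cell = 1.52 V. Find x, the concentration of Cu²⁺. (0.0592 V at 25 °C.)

From the Nernst equation, log Q = n(E° − E)/0.0592 = 2(1.52 − 1.436)/0.0592 = 2.838, so Q = 688.
With Q = [Mn²⁺]/[Cu²⁺] and the known concentrations, [Cu²⁺] in the denominator gives [Cu²⁺] = 6.2 × 10^-5 M.

6.2 × 10^-5 M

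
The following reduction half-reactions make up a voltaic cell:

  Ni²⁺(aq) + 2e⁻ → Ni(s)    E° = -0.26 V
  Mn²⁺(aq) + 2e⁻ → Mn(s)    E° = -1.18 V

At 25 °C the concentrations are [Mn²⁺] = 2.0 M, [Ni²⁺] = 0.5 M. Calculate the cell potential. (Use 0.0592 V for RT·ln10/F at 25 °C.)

The Ni²⁺/Ni couple has the higher reduction potential and acts as the cathode, so E°_cell = -0.26 − (-1.18) = 0.92 V.
Balancing electrons gives n = 2; the reaction quotient is Q = [Mn²⁺]/[Ni²⁺] = 4.00.
At 25 °C, E = E° − (0.0592/n) log Q = 0.92 − (0.0592/2)(0.602) = 0.920 − 0.018 = 0.902 V.

0.902 V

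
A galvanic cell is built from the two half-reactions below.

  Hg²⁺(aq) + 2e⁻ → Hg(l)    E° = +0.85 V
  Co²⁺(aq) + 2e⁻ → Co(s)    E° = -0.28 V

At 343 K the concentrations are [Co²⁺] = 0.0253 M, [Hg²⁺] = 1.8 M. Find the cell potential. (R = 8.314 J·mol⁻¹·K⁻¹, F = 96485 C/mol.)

1.19 V

The Hg²⁺/Hg couple has the higher reduction potential and acts as the cathode, so E°_cell = +0.85 − (-0.28) = 1.13 V.
Balancing electrons gives n = 2; the reaction quotient is Q = [Co²⁺]/[Hg²⁺] = 0.0141.
E = E° − (RT/nF) ln Q = 1.13 − (8.314×343)/(2×96485) × (-4.265) = 1.130 + 0.063 = 1.193 V.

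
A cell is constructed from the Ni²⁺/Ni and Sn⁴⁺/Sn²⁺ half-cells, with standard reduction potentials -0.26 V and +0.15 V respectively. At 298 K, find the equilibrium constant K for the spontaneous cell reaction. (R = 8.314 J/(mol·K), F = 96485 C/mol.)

E°_cell = +0.15 − (-0.26) = 0.41 V, with n = 2 electrons transferred.
At equilibrium E = 0, so the Nernst equation gives ln K = nFE°/RT = (2)(96485)(0.41)/((8.314)(298)) = 31.93.
K = e^31.93 = 7.4 × 10^13.

7.4 × 10^13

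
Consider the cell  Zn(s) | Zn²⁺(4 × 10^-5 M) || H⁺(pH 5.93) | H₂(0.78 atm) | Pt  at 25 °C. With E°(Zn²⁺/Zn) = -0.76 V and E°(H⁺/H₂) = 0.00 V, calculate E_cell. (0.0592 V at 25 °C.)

0.54 V

The hydrogen couple is the cathode, so E°_cell = 0.76 V; n = 2.
[H⁺] = 10^(−5.93) = 1.2 × 10^-6 M, and Q = [Zn²⁺]·P(H₂) / [H⁺]^2 = 2.26 × 10^7.
E = E° − (0.0592/2) log Q = 0.76 − (0.0592/2)(7.354) = 0.542 V.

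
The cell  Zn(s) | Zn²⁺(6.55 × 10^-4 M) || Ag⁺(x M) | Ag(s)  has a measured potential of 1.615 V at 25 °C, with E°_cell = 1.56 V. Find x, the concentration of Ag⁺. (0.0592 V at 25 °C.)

0.22 M

From the Nernst equation, log Q = n(E° − E)/0.0592 = 2(1.56 − 1.615)/0.0592 = -1.858, so Q = 0.0139.
With Q = [Zn²⁺]/[Ag⁺]^2 and the known concentrations, [Ag⁺]^2 in the denominator gives [Ag⁺] = 0.22 M.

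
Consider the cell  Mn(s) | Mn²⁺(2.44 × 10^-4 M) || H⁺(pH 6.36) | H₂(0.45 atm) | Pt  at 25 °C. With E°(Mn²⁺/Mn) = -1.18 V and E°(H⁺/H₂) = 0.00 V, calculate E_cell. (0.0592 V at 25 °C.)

0.92 V

The hydrogen couple is the cathode, so E°_cell = 1.18 V; n = 2.
[H⁺] = 10^(−6.36) = 4.4 × 10^-7 M, and Q = [Mn²⁺]·P(H₂) / [H⁺]^2 = 5.76 × 10^8.
E = E° − (0.0592/2) log Q = 1.18 − (0.0592/2)(8.761) = 0.921 V.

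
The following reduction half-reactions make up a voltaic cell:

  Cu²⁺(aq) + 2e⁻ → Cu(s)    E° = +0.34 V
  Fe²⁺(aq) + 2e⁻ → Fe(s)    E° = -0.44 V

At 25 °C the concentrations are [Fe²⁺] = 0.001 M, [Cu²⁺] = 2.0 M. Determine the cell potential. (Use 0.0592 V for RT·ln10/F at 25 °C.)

The Cu²⁺/Cu couple has the higher reduction potential and acts as the cathode, so E°_cell = +0.34 − (-0.44) = 0.78 V.
Balancing electrons gives n = 2; the reaction quotient is Q = [Fe²⁺]/[Cu²⁺] = 5 × 10^-4.
At 25 °C, E = E° − (0.0592/n) log Q = 0.78 − (0.0592/2)(-3.301) = 0.780 + 0.098 = 0.878 V.

0.878 V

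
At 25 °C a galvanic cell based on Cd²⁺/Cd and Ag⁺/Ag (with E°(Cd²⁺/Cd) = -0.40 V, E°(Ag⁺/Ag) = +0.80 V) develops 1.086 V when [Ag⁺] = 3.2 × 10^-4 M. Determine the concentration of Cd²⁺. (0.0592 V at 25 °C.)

7.3 × 10^-4 M

From the Nernst equation, log Q = n(E° − E)/0.0592 = 2(1.20 − 1.086)/0.0592 = 3.851, so Q = 7100.
With Q = [Cd²⁺]/[Ag⁺]^2 and the known concentrations, [Cd²⁺] in the numerator gives [Cd²⁺] = 7.3 × 10^-4 M.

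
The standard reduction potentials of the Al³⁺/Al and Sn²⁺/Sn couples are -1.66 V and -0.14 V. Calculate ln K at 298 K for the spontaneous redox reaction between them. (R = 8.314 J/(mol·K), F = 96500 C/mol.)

E°_cell = -0.14 − (-1.66) = 1.52 V, with n = 6 electrons transferred.
At equilibrium E = 0, so the Nernst equation gives ln K = nFE°/RT = (6)(96500)(1.52)/((8.314)(298)) = 355.22.

ln K = 355.2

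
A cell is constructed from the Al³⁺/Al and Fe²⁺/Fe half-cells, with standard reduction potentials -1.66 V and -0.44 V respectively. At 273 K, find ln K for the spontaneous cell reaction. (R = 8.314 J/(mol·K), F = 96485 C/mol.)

ln K = 311.2

E°_cell = -0.44 − (-1.66) = 1.22 V, with n = 6 electrons transferred.
At equilibrium E = 0, so the Nernst equation gives ln K = nFE°/RT = (6)(96485)(1.22)/((8.314)(273)) = 311.17.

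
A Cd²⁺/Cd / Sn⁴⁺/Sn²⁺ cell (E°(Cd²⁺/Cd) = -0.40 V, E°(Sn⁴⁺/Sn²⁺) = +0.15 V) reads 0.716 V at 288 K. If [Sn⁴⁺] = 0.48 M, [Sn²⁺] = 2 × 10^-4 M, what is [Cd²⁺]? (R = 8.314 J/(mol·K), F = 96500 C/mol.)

0.0037 M

From the Nernst equation, ln Q = nF(E° − E)/RT = 2×96500×(0.55 − 0.716)/(8.314×288) = -13.380, so Q = 1.55 × 10^-6.
With Q = [Cd²⁺]·[Sn²⁺]/[Sn⁴⁺] and the known concentrations, [Cd²⁺] in the numerator gives [Cd²⁺] = 0.0037 M.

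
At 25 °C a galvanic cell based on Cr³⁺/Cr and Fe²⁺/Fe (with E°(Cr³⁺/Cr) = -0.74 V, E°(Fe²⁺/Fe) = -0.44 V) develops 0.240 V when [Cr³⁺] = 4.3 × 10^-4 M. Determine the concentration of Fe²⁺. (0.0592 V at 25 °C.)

5.4 × 10^-5 M

From the Nernst equation, log Q = n(E° − E)/0.0592 = 6(0.30 − 0.240)/0.0592 = 6.081, so Q = 1.21 × 10^6.
With Q = [Cr³⁺]^2/[Fe²⁺]^3 and the known concentrations, [Fe²⁺]^3 in the denominator gives [Fe²⁺] = 5.4 × 10^-5 M.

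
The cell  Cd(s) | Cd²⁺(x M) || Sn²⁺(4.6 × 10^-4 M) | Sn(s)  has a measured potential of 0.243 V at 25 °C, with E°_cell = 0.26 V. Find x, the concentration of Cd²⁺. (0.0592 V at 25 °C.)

0.0017 M

From the Nernst equation, log Q = n(E° − E)/0.0592 = 2(0.26 − 0.243)/0.0592 = 0.574, so Q = 3.75.
With Q = [Cd²⁺]/[Sn²⁺] and the known concentrations, [Cd²⁺] in the numerator gives [Cd²⁺] = 0.0017 M.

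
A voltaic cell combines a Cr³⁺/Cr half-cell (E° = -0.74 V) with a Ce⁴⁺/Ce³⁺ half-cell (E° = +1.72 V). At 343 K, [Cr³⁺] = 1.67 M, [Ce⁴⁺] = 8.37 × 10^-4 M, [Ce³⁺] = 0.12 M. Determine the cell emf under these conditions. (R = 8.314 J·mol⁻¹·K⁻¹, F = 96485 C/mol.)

2.31 V

The Ce⁴⁺/Ce³⁺ couple has the higher reduction potential and acts as the cathode, so E°_cell = +1.72 − (-0.74) = 2.46 V.
Balancing electrons gives n = 3; the reaction quotient is Q = [Cr³⁺]·[Ce³⁺]^3/[Ce⁴⁺]^3 = 4.92 × 10^6.
E = E° − (RT/nF) ln Q = 2.46 − (8.314×343)/(3×96485) × (15.409) = 2.460 − 0.152 = 2.308 V.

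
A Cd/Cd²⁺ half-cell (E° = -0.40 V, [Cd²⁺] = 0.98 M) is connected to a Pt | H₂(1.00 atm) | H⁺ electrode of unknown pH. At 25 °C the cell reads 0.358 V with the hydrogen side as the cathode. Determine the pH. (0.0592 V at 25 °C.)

E°_cell = 0.40 V and n = 2.
log Q = n(E° − E)/0.0592 = 2×(0.40 − 0.358)/0.0592 = 1.419.
With Q = [Cd²⁺]·P(H₂) / [H⁺]^2, solving for [H⁺] gives log[H⁺] = -0.714, so pH = 0.71.

pH = 0.71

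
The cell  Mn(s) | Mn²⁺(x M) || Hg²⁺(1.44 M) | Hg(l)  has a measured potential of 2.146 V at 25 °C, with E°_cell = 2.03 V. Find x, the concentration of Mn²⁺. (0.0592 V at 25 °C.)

1.7 × 10^-4 M

From the Nernst equation, log Q = n(E° − E)/0.0592 = 2(2.03 − 2.146)/0.0592 = -3.919, so Q = 1.21 × 10^-4.
With Q = [Mn²⁺]/[Hg²⁺] and the known concentrations, [Mn²⁺] in the numerator gives [Mn²⁺] = 1.7 × 10^-4 M.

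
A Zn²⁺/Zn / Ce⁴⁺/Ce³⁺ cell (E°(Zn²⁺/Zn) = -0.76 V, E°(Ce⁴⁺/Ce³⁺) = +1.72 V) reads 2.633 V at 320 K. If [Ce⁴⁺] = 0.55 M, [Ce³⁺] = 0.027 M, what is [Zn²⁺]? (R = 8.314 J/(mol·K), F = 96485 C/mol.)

From the Nernst equation, ln Q = nF(E° − E)/RT = 2×96485×(2.48 − 2.633)/(8.314×320) = -11.097, so Q = 1.52 × 10^-5.
With Q = [Zn²⁺]·[Ce³⁺]^2/[Ce⁴⁺]^2 and the known concentrations, [Zn²⁺] in the numerator gives [Zn²⁺] = 0.0063 M.

0.0063 M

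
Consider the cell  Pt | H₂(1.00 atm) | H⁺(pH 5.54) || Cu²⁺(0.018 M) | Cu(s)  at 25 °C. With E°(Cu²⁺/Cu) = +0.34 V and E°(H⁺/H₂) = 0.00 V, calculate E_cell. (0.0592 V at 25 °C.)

0.62 V

The Cu²⁺/Cu couple is the cathode, so E°_cell = 0.34 V; n = 2.
[H⁺] = 10^(−5.54) = 2.9 × 10^-6 M, and Q = [H⁺]^2 / ([Cu²⁺]·P(H₂)) = 4.62 × 10^-10.
E = E° − (0.0592/2) log Q = 0.34 − (0.0592/2)(-9.335) = 0.616 V.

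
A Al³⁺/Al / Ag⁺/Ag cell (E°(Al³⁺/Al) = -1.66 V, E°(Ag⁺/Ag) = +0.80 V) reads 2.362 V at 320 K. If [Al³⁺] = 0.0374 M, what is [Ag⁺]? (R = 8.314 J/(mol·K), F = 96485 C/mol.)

From the Nernst equation, ln Q = nF(E° − E)/RT = 3×96485×(2.46 − 2.362)/(8.314×320) = 10.662, so Q = 4.27 × 10^4.
With Q = [Al³⁺]/[Ag⁺]^3 and the known concentrations, [Ag⁺]^3 in the denominator gives [Ag⁺] = 0.0096 M.

0.0096 M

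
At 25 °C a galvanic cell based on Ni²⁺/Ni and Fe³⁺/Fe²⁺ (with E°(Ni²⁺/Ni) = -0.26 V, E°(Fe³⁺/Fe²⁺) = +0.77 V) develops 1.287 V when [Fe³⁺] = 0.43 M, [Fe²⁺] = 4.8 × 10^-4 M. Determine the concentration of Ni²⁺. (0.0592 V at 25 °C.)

From the Nernst equation, log Q = n(E° − E)/0.0592 = 2(1.03 − 1.287)/0.0592 = -8.682, so Q = 2.08 × 10^-9.
With Q = [Ni²⁺]·[Fe²⁺]^2/[Fe³⁺]^2 and the known concentrations, [Ni²⁺] in the numerator gives [Ni²⁺] = 0.0017 M.

0.0017 M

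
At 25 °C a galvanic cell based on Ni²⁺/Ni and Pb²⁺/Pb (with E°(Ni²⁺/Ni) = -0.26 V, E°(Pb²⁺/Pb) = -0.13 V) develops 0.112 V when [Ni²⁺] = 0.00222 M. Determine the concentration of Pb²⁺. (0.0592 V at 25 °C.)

From the Nernst equation, log Q = n(E° − E)/0.0592 = 2(0.13 − 0.112)/0.0592 = 0.608, so Q = 4.06.
With Q = [Ni²⁺]/[Pb²⁺] and the known concentrations, [Pb²⁺] in the denominator gives [Pb²⁺] = 5.5 × 10^-4 M.

5.5 × 10^-4 M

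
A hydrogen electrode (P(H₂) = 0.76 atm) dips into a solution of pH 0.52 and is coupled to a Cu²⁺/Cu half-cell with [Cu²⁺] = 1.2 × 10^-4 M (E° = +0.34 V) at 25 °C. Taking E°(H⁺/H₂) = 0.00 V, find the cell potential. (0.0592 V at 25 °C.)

The Cu²⁺/Cu couple is the cathode, so E°_cell = 0.34 V; n = 2.
[H⁺] = 10^(−0.52) = 0.30 M, and Q = [H⁺]^2 / ([Cu²⁺]·P(H₂)) = 1000.
E = E° − (0.0592/2) log Q = 0.34 − (0.0592/2)(3.000) = 0.251 V.

0.25 V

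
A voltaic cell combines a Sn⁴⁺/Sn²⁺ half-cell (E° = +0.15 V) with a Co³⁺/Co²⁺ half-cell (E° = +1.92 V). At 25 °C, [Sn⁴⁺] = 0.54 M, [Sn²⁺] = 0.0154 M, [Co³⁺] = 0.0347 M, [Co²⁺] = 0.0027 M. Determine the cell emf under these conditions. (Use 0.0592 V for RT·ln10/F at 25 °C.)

The Co³⁺/Co²⁺ couple has the higher reduction potential and acts as the cathode, so E°_cell = +1.92 − (+0.15) = 1.77 V.
Balancing electrons gives n = 2; the reaction quotient is Q = [Sn⁴⁺]·[Co²⁺]^2/([Sn²⁺]·[Co³⁺]^2) = 0.212.
At 25 °C, E = E° − (0.0592/n) log Q = 1.77 − (0.0592/2)(-0.673) = 1.770 + 0.020 = 1.790 V.

1.79 V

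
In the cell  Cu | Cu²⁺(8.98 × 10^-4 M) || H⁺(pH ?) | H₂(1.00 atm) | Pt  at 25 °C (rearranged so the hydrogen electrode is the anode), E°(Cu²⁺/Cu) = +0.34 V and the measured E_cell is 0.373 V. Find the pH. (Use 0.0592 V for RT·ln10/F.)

pH = 2.08

E°_cell = 0.34 V and n = 2.
log Q = n(E° − E)/0.0592 = 2×(0.34 − 0.373)/0.0592 = -1.115.
With Q = [H⁺]^2 / ([Cu²⁺]·P(H₂)), solving for [H⁺] gives log[H⁺] = -2.081, so pH = 2.08.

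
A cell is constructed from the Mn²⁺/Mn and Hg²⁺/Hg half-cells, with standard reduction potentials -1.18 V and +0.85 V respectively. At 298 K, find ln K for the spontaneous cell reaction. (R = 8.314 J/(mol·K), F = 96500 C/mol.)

E°_cell = +0.85 − (-1.18) = 2.03 V, with n = 2 electrons transferred.
At equilibrium E = 0, so the Nernst equation gives ln K = nFE°/RT = (2)(96500)(2.03)/((8.314)(298)) = 158.13.

ln K = 158.1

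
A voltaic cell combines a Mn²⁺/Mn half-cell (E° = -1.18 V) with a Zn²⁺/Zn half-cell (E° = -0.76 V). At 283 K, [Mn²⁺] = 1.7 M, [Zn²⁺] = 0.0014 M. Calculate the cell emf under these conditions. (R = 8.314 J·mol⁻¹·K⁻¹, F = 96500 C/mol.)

0.333 V

The Zn²⁺/Zn couple has the higher reduction potential and acts as the cathode, so E°_cell = -0.76 − (-1.18) = 0.42 V.
Balancing electrons gives n = 2; the reaction quotient is Q = [Mn²⁺]/[Zn²⁺] = 1210.
E = E° − (RT/nF) ln Q = 0.42 − (8.314×283)/(2×96500) × (7.102) = 0.420 − 0.087 = 0.333 V.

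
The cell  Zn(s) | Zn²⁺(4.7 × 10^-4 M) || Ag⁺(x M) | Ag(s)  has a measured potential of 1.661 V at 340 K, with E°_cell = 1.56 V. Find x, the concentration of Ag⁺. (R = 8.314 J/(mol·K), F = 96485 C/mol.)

From the Nernst equation, ln Q = nF(E° − E)/RT = 2×96485×(1.56 − 1.661)/(8.314×340) = -6.895, so Q = 0.00101.
With Q = [Zn²⁺]/[Ag⁺]^2 and the known concentrations, [Ag⁺]^2 in the denominator gives [Ag⁺] = 0.68 M.

0.68 M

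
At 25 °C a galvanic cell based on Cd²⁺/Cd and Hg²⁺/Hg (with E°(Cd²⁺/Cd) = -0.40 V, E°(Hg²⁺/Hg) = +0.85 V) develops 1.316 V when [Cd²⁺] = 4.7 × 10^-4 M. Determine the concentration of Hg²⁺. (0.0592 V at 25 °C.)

0.08 M

From the Nernst equation, log Q = n(E° − E)/0.0592 = 2(1.25 − 1.316)/0.0592 = -2.230, so Q = 0.00589.
With Q = [Cd²⁺]/[Hg²⁺] and the known concentrations, [Hg²⁺] in the denominator gives [Hg²⁺] = 0.08 M.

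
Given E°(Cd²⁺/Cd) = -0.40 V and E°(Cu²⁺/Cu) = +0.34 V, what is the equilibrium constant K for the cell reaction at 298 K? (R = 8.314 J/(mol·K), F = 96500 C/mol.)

1.1 × 10^25

E°_cell = +0.34 − (-0.40) = 0.74 V, with n = 2 electrons transferred.
At equilibrium E = 0, so the Nernst equation gives ln K = nFE°/RT = (2)(96500)(0.74)/((8.314)(298)) = 57.65.
K = e^57.65 = 1.1 × 10^25.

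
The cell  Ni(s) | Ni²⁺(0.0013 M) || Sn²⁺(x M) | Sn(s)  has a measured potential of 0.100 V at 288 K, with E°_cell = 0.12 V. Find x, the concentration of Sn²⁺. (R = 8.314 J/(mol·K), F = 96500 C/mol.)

From the Nernst equation, ln Q = nF(E° − E)/RT = 2×96500×(0.12 − 0.100)/(8.314×288) = 1.612, so Q = 5.01.
With Q = [Ni²⁺]/[Sn²⁺] and the known concentrations, [Sn²⁺] in the denominator gives [Sn²⁺] = 2.6 × 10^-4 M.

2.6 × 10^-4 M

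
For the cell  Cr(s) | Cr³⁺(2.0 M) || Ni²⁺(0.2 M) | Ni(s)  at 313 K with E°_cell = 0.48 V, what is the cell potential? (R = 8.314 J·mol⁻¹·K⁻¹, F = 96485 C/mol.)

Balancing electrons gives n = 6; the reaction quotient is Q = [Cr³⁺]^2/[Ni²⁺]^3 = 500.
E = E° − (RT/nF) ln Q = 0.48 − (8.314×313)/(6×96485) × (6.215) = 0.480 − 0.028 = 0.452 V.

0.452 V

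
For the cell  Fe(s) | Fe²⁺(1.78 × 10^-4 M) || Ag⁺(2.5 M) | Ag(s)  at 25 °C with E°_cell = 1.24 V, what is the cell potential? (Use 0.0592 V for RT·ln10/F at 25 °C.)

Balancing electrons gives n = 2; the reaction quotient is Q = [Fe²⁺]/[Ag⁺]^2 = 2.85 × 10^-5.
At 25 °C, E = E° − (0.0592/n) log Q = 1.24 − (0.0592/2)(-4.545) = 1.240 + 0.135 = 1.375 V.

1.37 V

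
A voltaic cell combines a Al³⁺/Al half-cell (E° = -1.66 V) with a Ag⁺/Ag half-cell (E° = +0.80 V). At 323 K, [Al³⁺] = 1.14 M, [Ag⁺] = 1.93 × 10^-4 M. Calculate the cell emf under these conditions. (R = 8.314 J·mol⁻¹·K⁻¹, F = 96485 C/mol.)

2.22 V

The Ag⁺/Ag couple has the higher reduction potential and acts as the cathode, so E°_cell = +0.80 − (-1.66) = 2.46 V.
Balancing electrons gives n = 3; the reaction quotient is Q = [Al³⁺]/[Ag⁺]^3 = 1.59 × 10^11.
E = E° − (RT/nF) ln Q = 2.46 − (8.314×323)/(3×96485) × (25.789) = 2.460 − 0.239 = 2.221 V.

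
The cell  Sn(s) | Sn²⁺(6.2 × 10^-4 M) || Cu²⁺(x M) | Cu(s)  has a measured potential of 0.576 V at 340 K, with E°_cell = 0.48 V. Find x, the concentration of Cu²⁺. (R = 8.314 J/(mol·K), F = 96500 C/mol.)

From the Nernst equation, ln Q = nF(E° − E)/RT = 2×96500×(0.48 − 0.576)/(8.314×340) = -6.555, so Q = 0.00142.
With Q = [Sn²⁺]/[Cu²⁺] and the known concentrations, [Cu²⁺] in the denominator gives [Cu²⁺] = 0.44 M.

0.44 M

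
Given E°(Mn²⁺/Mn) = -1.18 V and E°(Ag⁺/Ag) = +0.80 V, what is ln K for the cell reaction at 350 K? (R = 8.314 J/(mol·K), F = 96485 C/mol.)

E°_cell = +0.80 − (-1.18) = 1.98 V, with n = 2 electrons transferred.
At equilibrium E = 0, so the Nernst equation gives ln K = nFE°/RT = (2)(96485)(1.98)/((8.314)(350)) = 131.30.

ln K = 131.3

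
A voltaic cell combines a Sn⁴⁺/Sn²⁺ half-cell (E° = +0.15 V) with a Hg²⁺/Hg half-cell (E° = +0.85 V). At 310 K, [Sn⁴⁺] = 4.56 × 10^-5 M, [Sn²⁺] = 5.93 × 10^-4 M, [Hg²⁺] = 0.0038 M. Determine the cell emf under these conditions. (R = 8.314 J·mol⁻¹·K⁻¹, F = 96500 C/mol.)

0.660 V

The Hg²⁺/Hg couple has the higher reduction potential and acts as the cathode, so E°_cell = +0.85 − (+0.15) = 0.70 V.
Balancing electrons gives n = 2; the reaction quotient is Q = [Sn⁴⁺]/([Sn²⁺]·[Hg²⁺]) = 20.2.
E = E° − (RT/nF) ln Q = 0.70 − (8.314×310)/(2×96500) × (3.007) = 0.700 − 0.040 = 0.660 V.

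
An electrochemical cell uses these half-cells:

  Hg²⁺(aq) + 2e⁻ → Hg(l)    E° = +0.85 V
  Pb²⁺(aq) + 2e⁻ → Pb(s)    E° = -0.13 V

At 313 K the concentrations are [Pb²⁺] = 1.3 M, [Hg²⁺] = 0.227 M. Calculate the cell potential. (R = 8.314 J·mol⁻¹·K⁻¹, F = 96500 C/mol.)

0.956 V

The Hg²⁺/Hg couple has the higher reduction potential and acts as the cathode, so E°_cell = +0.85 − (-0.13) = 0.98 V.
Balancing electrons gives n = 2; the reaction quotient is Q = [Pb²⁺]/[Hg²⁺] = 5.73.
E = E° − (RT/nF) ln Q = 0.98 − (8.314×313)/(2×96500) × (1.745) = 0.980 − 0.024 = 0.956 V.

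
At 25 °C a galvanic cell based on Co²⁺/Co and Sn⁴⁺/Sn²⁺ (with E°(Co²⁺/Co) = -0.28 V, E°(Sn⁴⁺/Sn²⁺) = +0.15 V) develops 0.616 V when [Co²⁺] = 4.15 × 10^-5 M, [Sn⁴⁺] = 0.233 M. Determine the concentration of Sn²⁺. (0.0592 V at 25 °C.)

From the Nernst equation, log Q = n(E° − E)/0.0592 = 2(0.43 − 0.616)/0.0592 = -6.284, so Q = 5.2 × 10^-7.
With Q = [Co²⁺]·[Sn²⁺]/[Sn⁴⁺] and the known concentrations, [Sn²⁺] in the numerator gives [Sn²⁺] = 0.0029 M.

0.0029 M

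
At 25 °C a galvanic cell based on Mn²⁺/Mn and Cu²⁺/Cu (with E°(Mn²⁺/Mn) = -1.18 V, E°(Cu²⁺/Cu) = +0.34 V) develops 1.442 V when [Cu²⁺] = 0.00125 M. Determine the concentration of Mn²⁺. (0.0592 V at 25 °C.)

From the Nernst equation, log Q = n(E° − E)/0.0592 = 2(1.52 − 1.442)/0.0592 = 2.635, so Q = 432.
With Q = [Mn²⁺]/[Cu²⁺] and the known concentrations, [Mn²⁺] in the numerator gives [Mn²⁺] = 0.54 M.

0.54 M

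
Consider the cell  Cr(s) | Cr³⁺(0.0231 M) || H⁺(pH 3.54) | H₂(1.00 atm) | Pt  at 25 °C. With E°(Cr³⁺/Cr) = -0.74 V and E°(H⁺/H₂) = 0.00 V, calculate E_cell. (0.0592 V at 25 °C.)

The hydrogen couple is the cathode, so E°_cell = 0.74 V; n = 6.
[H⁺] = 10^(−3.54) = 2.9 × 10^-4 M, and Q = [Cr³⁺]^2·P(H₂)^3 / [H⁺]^6 = 9.27 × 10^17.
E = E° − (0.0592/6) log Q = 0.74 − (0.0592/6)(17.967) = 0.563 V.

0.56 V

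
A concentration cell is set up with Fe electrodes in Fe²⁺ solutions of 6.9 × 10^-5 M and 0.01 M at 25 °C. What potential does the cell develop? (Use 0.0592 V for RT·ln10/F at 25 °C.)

Both half-cells are Fe²⁺/Fe, so E°_cell = 0. The concentrated side is the cathode; the cell reaction moves Fe²⁺ from high to low concentration with n = 2.
Q = [Fe²⁺]_dilute/[Fe²⁺]_conc = 6.9 × 10^-5/0.01 = 0.00690.
E = 0 − (0.0592/2) log Q = −(0.0592/2)(-2.161) = 0.0640 V.

0.064 V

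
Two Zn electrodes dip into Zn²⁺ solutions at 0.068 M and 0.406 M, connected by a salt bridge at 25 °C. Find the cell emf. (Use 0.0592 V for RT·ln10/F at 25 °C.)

0.023 V

Both half-cells are Zn²⁺/Zn, so E°_cell = 0. The concentrated side is the cathode; the cell reaction moves Zn²⁺ from high to low concentration with n = 2.
Q = [Zn²⁺]_dilute/[Zn²⁺]_conc = 0.068/0.406 = 0.167.
E = 0 − (0.0592/2) log Q = −(0.0592/2)(-0.776) = 0.0230 V.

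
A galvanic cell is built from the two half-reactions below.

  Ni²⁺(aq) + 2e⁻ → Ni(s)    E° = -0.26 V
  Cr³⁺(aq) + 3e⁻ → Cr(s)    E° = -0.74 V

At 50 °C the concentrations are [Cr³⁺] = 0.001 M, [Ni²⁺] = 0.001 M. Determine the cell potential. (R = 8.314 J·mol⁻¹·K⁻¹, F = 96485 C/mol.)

The Ni²⁺/Ni couple has the higher reduction potential and acts as the cathode, so E°_cell = -0.26 − (-0.74) = 0.48 V.
Balancing electrons gives n = 6; the reaction quotient is Q = [Cr³⁺]^2/[Ni²⁺]^3 = 1000.
E = E° − (RT/nF) ln Q = 0.48 − (8.314×323)/(6×96485) × (6.908) = 0.480 − 0.032 = 0.448 V.

0.448 V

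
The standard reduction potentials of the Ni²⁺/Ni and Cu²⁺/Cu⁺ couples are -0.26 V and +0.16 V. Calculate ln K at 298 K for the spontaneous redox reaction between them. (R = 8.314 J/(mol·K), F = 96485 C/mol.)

E°_cell = +0.16 − (-0.26) = 0.42 V, with n = 2 electrons transferred.
At equilibrium E = 0, so the Nernst equation gives ln K = nFE°/RT = (2)(96485)(0.42)/((8.314)(298)) = 32.71.

ln K = 32.7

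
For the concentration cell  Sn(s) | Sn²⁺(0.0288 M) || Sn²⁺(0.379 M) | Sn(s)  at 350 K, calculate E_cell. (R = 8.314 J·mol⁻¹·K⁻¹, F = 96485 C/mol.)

Both half-cells are Sn²⁺/Sn, so E°_cell = 0. The concentrated side is the cathode; the cell reaction moves Sn²⁺ from high to low concentration with n = 2.
Q = [Sn²⁺]_dilute/[Sn²⁺]_conc = 0.0288/0.379 = 0.0760.
E = 0 − (RT/nF) ln Q = −((8.314×350)/(2×96485))(-2.577) = 0.0389 V.

0.039 V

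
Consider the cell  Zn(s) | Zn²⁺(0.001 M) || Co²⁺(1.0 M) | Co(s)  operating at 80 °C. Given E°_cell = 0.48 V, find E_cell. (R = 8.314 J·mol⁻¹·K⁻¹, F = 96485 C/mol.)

Balancing electrons gives n = 2; the reaction quotient is Q = [Zn²⁺]/[Co²⁺] = 0.00100.
E = E° − (RT/nF) ln Q = 0.48 − (8.314×353)/(2×96485) × (-6.908) = 0.480 + 0.105 = 0.585 V.

0.585 V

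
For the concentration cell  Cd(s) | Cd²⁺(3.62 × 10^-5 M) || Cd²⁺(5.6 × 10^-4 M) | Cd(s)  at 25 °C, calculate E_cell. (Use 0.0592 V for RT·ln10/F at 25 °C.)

Both half-cells are Cd²⁺/Cd, so E°_cell = 0. The concentrated side is the cathode; the cell reaction moves Cd²⁺ from high to low concentration with n = 2.
Q = [Cd²⁺]_dilute/[Cd²⁺]_conc = 3.62 × 10^-5/5.6 × 10^-4 = 0.0646.
E = 0 − (0.0592/2) log Q = −(0.0592/2)(-1.189) = 0.0352 V.

0.035 V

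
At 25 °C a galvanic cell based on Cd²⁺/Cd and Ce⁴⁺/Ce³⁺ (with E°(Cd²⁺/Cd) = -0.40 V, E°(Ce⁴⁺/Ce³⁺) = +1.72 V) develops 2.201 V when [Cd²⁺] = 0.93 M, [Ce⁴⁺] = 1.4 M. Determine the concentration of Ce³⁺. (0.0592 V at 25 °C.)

From the Nernst equation, log Q = n(E° − E)/0.0592 = 2(2.12 − 2.201)/0.0592 = -2.736, so Q = 0.00183.
With Q = [Cd²⁺]·[Ce³⁺]^2/[Ce⁴⁺]^2 and the known concentrations, [Ce³⁺]^2 in the numerator gives [Ce³⁺] = 0.062 M.

0.062 M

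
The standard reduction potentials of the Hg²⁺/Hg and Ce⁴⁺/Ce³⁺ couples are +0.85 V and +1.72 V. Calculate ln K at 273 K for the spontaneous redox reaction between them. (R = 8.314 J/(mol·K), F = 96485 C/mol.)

E°_cell = +1.72 − (+0.85) = 0.87 V, with n = 2 electrons transferred.
At equilibrium E = 0, so the Nernst equation gives ln K = nFE°/RT = (2)(96485)(0.87)/((8.314)(273)) = 73.97.

ln K = 74.0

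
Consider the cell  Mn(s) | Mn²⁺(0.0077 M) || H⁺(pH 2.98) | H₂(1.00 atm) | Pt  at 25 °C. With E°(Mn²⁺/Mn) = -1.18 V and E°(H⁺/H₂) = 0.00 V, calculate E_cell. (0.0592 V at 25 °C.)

1.07 V

The hydrogen couple is the cathode, so E°_cell = 1.18 V; n = 2.
[H⁺] = 10^(−2.98) = 0.0010 M, and Q = [Mn²⁺]·P(H₂) / [H⁺]^2 = 7020.
E = E° − (0.0592/2) log Q = 1.18 − (0.0592/2)(3.846) = 1.066 V.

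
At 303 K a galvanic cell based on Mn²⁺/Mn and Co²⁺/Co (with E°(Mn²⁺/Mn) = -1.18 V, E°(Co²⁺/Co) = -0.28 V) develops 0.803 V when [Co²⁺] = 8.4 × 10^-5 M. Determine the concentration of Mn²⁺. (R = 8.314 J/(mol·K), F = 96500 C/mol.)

0.14 M

From the Nernst equation, ln Q = nF(E° − E)/RT = 2×96500×(0.90 − 0.803)/(8.314×303) = 7.431, so Q = 1690.
With Q = [Mn²⁺]/[Co²⁺] and the known concentrations, [Mn²⁺] in the numerator gives [Mn²⁺] = 0.14 M.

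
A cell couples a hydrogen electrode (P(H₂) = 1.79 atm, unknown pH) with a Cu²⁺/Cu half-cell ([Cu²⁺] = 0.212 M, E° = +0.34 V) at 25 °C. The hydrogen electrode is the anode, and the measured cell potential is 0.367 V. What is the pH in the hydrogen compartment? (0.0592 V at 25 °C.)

pH = 0.67

E°_cell = 0.34 V and n = 2.
log Q = n(E° − E)/0.0592 = 2×(0.34 − 0.367)/0.0592 = -0.912.
With Q = [H⁺]^2 / ([Cu²⁺]·P(H₂)), solving for [H⁺] gives log[H⁺] = -0.666, so pH = 0.67.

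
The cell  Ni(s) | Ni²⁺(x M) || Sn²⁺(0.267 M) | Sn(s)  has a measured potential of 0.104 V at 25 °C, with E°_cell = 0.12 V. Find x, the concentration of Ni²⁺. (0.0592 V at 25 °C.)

From the Nernst equation, log Q = n(E° − E)/0.0592 = 2(0.12 − 0.104)/0.0592 = 0.541, so Q = 3.47.
With Q = [Ni²⁺]/[Sn²⁺] and the known concentrations, [Ni²⁺] in the numerator gives [Ni²⁺] = 0.93 M.

0.93 M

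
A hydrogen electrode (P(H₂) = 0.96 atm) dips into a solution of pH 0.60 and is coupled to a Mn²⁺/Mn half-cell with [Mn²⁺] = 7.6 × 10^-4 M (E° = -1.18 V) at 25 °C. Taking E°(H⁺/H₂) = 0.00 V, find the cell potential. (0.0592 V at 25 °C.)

The hydrogen couple is the cathode, so E°_cell = 1.18 V; n = 2.
[H⁺] = 10^(−0.60) = 0.25 M, and Q = [Mn²⁺]·P(H₂) / [H⁺]^2 = 0.0116.
E = E° − (0.0592/2) log Q = 1.18 − (0.0592/2)(-1.937) = 1.237 V.

1.24 V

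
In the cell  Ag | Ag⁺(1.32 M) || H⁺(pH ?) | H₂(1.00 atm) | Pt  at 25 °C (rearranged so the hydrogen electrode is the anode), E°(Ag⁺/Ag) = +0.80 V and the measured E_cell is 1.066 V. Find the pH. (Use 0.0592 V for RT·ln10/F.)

pH = 4.37

E°_cell = 0.80 V and n = 2.
log Q = n(E° − E)/0.0592 = 2×(0.80 − 1.066)/0.0592 = -8.986.
With Q = [H⁺]^2 / ([Ag⁺]^2·P(H₂)), solving for [H⁺] gives log[H⁺] = -4.373, so pH = 4.37.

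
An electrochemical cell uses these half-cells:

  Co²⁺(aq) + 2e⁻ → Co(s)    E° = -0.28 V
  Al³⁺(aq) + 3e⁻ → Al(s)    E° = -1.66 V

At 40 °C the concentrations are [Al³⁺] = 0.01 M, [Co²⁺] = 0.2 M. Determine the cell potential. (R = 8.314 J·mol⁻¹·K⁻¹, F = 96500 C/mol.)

The Co²⁺/Co couple has the higher reduction potential and acts as the cathode, so E°_cell = -0.28 − (-1.66) = 1.38 V.
Balancing electrons gives n = 6; the reaction quotient is Q = [Al³⁺]^2/[Co²⁺]^3 = 0.0125.
E = E° − (RT/nF) ln Q = 1.38 − (8.314×313)/(6×96500) × (-4.382) = 1.380 + 0.020 = 1.400 V.

1.40 V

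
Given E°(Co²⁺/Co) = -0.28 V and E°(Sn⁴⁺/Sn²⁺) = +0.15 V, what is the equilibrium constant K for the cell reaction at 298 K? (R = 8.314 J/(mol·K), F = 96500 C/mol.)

E°_cell = +0.15 − (-0.28) = 0.43 V, with n = 2 electrons transferred.
At equilibrium E = 0, so the Nernst equation gives ln K = nFE°/RT = (2)(96500)(0.43)/((8.314)(298)) = 33.50.
K = e^33.50 = 3.5 × 10^14.

3.5 × 10^14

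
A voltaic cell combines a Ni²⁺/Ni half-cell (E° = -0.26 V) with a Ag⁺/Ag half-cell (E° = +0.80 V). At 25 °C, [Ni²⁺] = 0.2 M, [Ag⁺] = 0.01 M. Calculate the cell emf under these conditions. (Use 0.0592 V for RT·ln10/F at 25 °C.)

The Ag⁺/Ag couple has the higher reduction potential and acts as the cathode, so E°_cell = +0.80 − (-0.26) = 1.06 V.
Balancing electrons gives n = 2; the reaction quotient is Q = [Ni²⁺]/[Ag⁺]^2 = 2000.
At 25 °C, E = E° − (0.0592/n) log Q = 1.06 − (0.0592/2)(3.301) = 1.060 − 0.098 = 0.962 V.

0.962 V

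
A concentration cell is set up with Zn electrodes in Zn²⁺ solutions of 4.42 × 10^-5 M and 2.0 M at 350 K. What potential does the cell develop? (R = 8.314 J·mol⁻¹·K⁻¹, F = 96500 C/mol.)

Both half-cells are Zn²⁺/Zn, so E°_cell = 0. The concentrated side is the cathode; the cell reaction moves Zn²⁺ from high to low concentration with n = 2.
Q = [Zn²⁺]_dilute/[Zn²⁺]_conc = 4.42 × 10^-5/2.0 = 2.21 × 10^-5.
E = 0 − (RT/nF) ln Q = −((8.314×350)/(2×96500))(-10.720) = 0.1616 V.

0.16 V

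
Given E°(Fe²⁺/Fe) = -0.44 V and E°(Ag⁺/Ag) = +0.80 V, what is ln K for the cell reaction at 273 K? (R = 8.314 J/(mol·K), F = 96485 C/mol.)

ln K = 105.4

E°_cell = +0.80 − (-0.44) = 1.24 V, with n = 2 electrons transferred.
At equilibrium E = 0, so the Nernst equation gives ln K = nFE°/RT = (2)(96485)(1.24)/((8.314)(273)) = 105.42.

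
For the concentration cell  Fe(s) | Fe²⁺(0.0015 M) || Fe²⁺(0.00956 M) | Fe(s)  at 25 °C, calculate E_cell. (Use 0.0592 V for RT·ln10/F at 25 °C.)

0.024 V

Both half-cells are Fe²⁺/Fe, so E°_cell = 0. The concentrated side is the cathode; the cell reaction moves Fe²⁺ from high to low concentration with n = 2.
Q = [Fe²⁺]_dilute/[Fe²⁺]_conc = 0.0015/0.00956 = 0.157.
E = 0 − (0.0592/2) log Q = −(0.0592/2)(-0.804) = 0.0238 V.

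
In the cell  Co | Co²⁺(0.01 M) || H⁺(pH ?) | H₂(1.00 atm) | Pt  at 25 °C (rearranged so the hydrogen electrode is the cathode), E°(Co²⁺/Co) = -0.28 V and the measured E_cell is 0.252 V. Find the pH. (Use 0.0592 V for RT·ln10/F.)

pH = 1.47

E°_cell = 0.28 V and n = 2.
log Q = n(E° − E)/0.0592 = 2×(0.28 − 0.252)/0.0592 = 0.946.
With Q = [Co²⁺]·P(H₂) / [H⁺]^2, solving for [H⁺] gives log[H⁺] = -1.473, so pH = 1.47.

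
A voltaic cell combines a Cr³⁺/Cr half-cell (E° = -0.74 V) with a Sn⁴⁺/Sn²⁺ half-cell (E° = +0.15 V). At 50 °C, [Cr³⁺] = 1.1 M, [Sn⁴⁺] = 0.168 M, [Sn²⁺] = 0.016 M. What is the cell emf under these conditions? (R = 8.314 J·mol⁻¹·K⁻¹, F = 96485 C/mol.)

The Sn⁴⁺/Sn²⁺ couple has the higher reduction potential and acts as the cathode, so E°_cell = +0.15 − (-0.74) = 0.89 V.
Balancing electrons gives n = 6; the reaction quotient is Q = [Cr³⁺]^2·[Sn²⁺]^3/[Sn⁴⁺]^3 = 0.00105.
E = E° − (RT/nF) ln Q = 0.89 − (8.314×323)/(6×96485) × (-6.864) = 0.890 + 0.032 = 0.922 V.

0.922 V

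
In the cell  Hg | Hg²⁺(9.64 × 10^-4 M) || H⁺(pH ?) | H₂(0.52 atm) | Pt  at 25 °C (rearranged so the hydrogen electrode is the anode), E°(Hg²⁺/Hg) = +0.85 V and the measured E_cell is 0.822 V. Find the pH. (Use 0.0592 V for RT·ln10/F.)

E°_cell = 0.85 V and n = 2.
log Q = n(E° − E)/0.0592 = 2×(0.85 − 0.822)/0.0592 = 0.946.
With Q = [H⁺]^2 / ([Hg²⁺]·P(H₂)), solving for [H⁺] gives log[H⁺] = -1.177, so pH = 1.18.

pH = 1.18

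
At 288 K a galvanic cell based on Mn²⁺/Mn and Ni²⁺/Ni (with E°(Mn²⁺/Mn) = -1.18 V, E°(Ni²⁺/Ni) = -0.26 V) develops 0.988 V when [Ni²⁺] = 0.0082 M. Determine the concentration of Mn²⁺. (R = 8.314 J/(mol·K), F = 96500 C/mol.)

From the Nernst equation, ln Q = nF(E° − E)/RT = 2×96500×(0.92 − 0.988)/(8.314×288) = -5.481, so Q = 0.00416.
With Q = [Mn²⁺]/[Ni²⁺] and the known concentrations, [Mn²⁺] in the numerator gives [Mn²⁺] = 3.4 × 10^-5 M.

3.4 × 10^-5 M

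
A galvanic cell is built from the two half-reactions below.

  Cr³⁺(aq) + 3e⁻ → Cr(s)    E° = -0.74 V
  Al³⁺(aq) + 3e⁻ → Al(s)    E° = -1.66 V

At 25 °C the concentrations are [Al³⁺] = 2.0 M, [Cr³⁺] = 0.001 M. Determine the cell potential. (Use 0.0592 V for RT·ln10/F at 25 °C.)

0.855 V

The Cr³⁺/Cr couple has the higher reduction potential and acts as the cathode, so E°_cell = -0.74 − (-1.66) = 0.92 V.
Balancing electrons gives n = 3; the reaction quotient is Q = [Al³⁺]/[Cr³⁺] = 2000.
At 25 °C, E = E° − (0.0592/n) log Q = 0.92 − (0.0592/3)(3.301) = 0.920 − 0.065 = 0.855 V.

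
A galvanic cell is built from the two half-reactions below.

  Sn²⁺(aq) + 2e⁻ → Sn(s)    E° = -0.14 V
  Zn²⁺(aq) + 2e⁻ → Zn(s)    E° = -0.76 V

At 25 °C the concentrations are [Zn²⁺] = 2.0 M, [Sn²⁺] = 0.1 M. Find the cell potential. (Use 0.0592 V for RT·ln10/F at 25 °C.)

The Sn²⁺/Sn couple has the higher reduction potential and acts as the cathode, so E°_cell = -0.14 − (-0.76) = 0.62 V.
Balancing electrons gives n = 2; the reaction quotient is Q = [Zn²⁺]/[Sn²⁺] = 20.0.
At 25 °C, E = E° − (0.0592/n) log Q = 0.62 − (0.0592/2)(1.301) = 0.620 − 0.039 = 0.581 V.

0.581 V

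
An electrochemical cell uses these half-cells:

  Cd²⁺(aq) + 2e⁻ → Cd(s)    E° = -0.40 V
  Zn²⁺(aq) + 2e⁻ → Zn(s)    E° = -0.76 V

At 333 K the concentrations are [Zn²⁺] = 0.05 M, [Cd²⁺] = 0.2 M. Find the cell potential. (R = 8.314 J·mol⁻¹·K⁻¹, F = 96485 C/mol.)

0.380 V

The Cd²⁺/Cd couple has the higher reduction potential and acts as the cathode, so E°_cell = -0.40 − (-0.76) = 0.36 V.
Balancing electrons gives n = 2; the reaction quotient is Q = [Zn²⁺]/[Cd²⁺] = 0.250.
E = E° − (RT/nF) ln Q = 0.36 − (8.314×333)/(2×96485) × (-1.386) = 0.360 + 0.020 = 0.380 V.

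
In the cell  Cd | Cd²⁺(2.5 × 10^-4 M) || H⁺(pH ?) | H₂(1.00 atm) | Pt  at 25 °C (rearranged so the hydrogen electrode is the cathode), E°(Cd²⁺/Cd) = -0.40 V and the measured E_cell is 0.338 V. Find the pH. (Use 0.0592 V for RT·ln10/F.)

E°_cell = 0.40 V and n = 2.
log Q = n(E° − E)/0.0592 = 2×(0.40 − 0.338)/0.0592 = 2.095.
With Q = [Cd²⁺]·P(H₂) / [H⁺]^2, solving for [H⁺] gives log[H⁺] = -2.848, so pH = 2.85.

pH = 2.85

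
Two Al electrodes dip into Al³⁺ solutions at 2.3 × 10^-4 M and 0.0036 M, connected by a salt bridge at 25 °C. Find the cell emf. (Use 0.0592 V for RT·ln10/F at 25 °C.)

0.024 V

Both half-cells are Al³⁺/Al, so E°_cell = 0. The concentrated side is the cathode; the cell reaction moves Al³⁺ from high to low concentration with n = 3.
Q = [Al³⁺]_dilute/[Al³⁺]_conc = 2.3 × 10^-4/0.0036 = 0.0639.
E = 0 − (0.0592/3) log Q = −(0.0592/3)(-1.195) = 0.0236 V.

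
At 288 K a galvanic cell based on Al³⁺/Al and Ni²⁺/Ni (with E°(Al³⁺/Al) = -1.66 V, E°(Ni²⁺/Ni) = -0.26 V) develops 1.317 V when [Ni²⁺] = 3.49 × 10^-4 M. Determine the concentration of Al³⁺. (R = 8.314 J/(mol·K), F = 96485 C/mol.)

From the Nernst equation, ln Q = nF(E° − E)/RT = 6×96485×(1.40 − 1.317)/(8.314×288) = 20.067, so Q = 5.19 × 10^8.
With Q = [Al³⁺]^2/[Ni²⁺]^3 and the known concentrations, [Al³⁺]^2 in the numerator gives [Al³⁺] = 0.15 M.

0.15 M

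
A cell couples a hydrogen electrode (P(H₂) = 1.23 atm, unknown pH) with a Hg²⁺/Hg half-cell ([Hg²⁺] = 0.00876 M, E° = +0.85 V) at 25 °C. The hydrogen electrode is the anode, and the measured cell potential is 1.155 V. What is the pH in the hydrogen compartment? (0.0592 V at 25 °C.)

E°_cell = 0.85 V and n = 2.
log Q = n(E° − E)/0.0592 = 2×(0.85 − 1.155)/0.0592 = -10.304.
With Q = [H⁺]^2 / ([Hg²⁺]·P(H₂)), solving for [H⁺] gives log[H⁺] = -6.136, so pH = 6.14.

pH = 6.14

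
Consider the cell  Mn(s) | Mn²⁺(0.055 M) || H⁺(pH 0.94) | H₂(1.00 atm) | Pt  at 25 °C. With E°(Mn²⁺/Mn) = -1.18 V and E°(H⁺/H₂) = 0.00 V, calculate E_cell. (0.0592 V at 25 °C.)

The hydrogen couple is the cathode, so E°_cell = 1.18 V; n = 2.
[H⁺] = 10^(−0.94) = 0.11 M, and Q = [Mn²⁺]·P(H₂) / [H⁺]^2 = 4.17.
E = E° − (0.0592/2) log Q = 1.18 − (0.0592/2)(0.620) = 1.162 V.

1.16 V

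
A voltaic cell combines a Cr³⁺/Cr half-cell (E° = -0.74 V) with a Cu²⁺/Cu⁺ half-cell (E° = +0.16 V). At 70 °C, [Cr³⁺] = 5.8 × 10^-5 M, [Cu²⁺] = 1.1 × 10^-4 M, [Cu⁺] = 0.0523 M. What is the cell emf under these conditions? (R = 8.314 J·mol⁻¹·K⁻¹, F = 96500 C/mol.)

0.814 V

The Cu²⁺/Cu⁺ couple has the higher reduction potential and acts as the cathode, so E°_cell = +0.16 − (-0.74) = 0.90 V.
Balancing electrons gives n = 3; the reaction quotient is Q = [Cr³⁺]·[Cu⁺]^3/[Cu²⁺]^3 = 6230.
E = E° − (RT/nF) ln Q = 0.90 − (8.314×343)/(3×96500) × (8.738) = 0.900 − 0.086 = 0.814 V.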